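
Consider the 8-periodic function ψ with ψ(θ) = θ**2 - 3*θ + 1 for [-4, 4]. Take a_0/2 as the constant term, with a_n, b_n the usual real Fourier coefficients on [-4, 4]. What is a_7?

a_7 = 1/4 ∫_{-4}^{4} ψ(θ) cos(7*pi*θ/4) dθ.
Integrating by parts twice (tabular method), an antiderivative of (θ**2 - 3*θ + 1) cos(7*pi*θ/4) is 4*θ**2*sin(7*pi*θ/4)/(7*pi) - 12*θ*sin(7*pi*θ/4)/(7*pi) + 32*θ*cos(7*pi*θ/4)/(49*pi**2) - 128*sin(7*pi*θ/4)/(343*pi**3) + 4*sin(7*pi*θ/4)/(7*pi) - 48*cos(7*pi*θ/4)/(49*pi**2); evaluating from -4 to 4: ∫_{-4}^{4} (θ**2 - 3*θ + 1) cos(7*pi*θ/4) dθ = (-80/(49*pi**2)) - (176/(49*pi**2)) = -256/(49*pi**2).
Hence a_7 = (1/4)·(-256/(49*pi**2)) = -64/(49*pi**2).

-64/(49*pi**2)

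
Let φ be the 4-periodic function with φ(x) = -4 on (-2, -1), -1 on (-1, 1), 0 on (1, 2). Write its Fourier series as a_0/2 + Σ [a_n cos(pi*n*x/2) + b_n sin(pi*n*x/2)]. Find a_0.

-3

a_0 = 1/2 ∫_{-2}^{2} φ(x) dx = 1/2 · (-6) = -3.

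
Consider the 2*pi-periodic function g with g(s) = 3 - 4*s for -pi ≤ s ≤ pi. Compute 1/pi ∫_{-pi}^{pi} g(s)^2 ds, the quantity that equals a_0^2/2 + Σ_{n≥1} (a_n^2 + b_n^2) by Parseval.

18 + 32*pi**2/3

1/pi ∫_{-pi}^{pi} g(s)^2 ds = 1/pi · (18*pi + 32*pi**3/3) = 18 + 32*pi**2/3.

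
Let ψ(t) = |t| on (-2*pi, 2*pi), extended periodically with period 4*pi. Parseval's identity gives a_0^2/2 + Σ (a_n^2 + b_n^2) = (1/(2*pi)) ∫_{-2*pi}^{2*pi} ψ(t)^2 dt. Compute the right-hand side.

8*pi**2/3

(1/(2*pi)) ∫_{-2*pi}^{2*pi} ψ(t)^2 dt = (1/(2*pi)) · (16*pi**3/3) = 8*pi**2/3.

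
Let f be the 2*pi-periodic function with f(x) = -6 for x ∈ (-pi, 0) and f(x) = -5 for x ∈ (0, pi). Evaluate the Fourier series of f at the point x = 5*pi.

-11/2

x = 5*pi differs from x = pi by 2 full period(s), and the series is 2*pi-periodic.
At x = pi the one-sided limits are f(pi^-) = -5 and f(pi^+) = -6.
By Dirichlet's theorem the series converges to their average, [(-5) + (-6)]/2 = -11/2.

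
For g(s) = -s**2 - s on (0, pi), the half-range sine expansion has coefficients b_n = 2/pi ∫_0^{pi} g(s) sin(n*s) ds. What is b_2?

1 + pi

b_2 = 2/pi ∫_0^{pi} (-s**2 - s) sin(2*s) ds.
Integrating by parts twice (tabular method), an antiderivative of (-s**2 - s) sin(2*s) is s**2*cos(2*s)/2 - s*sin(2*s)/2 + s*cos(2*s)/2 - sin(2*s)/4 - cos(2*s)/4; evaluating from 0 to pi: ∫_{0}^{pi} (-s**2 - s) sin(2*s) ds = (-1/4 + pi/2 + pi**2/2) - (-1/4) = pi*(1 + pi)/2.
Hence b_2 = (2/pi)·(pi*(1 + pi)/2) = 1 + pi.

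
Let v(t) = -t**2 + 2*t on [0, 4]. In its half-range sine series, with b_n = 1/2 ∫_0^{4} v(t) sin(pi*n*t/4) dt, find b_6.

8/(3*pi)

b_6 = 1/2 ∫_0^{4} (-t**2 + 2*t) sin(3*pi*t/2) dt.
Integrating by parts twice (tabular method), an antiderivative of (-t**2 + 2*t) sin(3*pi*t/2) is 2*t**2*cos(3*pi*t/2)/(3*pi) - 8*t*sin(3*pi*t/2)/(9*pi**2) - 4*t*cos(3*pi*t/2)/(3*pi) + 8*sin(3*pi*t/2)/(9*pi**2) - 16*cos(3*pi*t/2)/(27*pi**3); evaluating from 0 to 4: ∫_{0}^{4} (-t**2 + 2*t) sin(3*pi*t/2) dt = (16*(-1 + 9*pi**2)/(27*pi**3)) - (-16/(27*pi**3)) = 16/(3*pi).
Hence b_6 = (1/2)·(16/(3*pi)) = 8/(3*pi).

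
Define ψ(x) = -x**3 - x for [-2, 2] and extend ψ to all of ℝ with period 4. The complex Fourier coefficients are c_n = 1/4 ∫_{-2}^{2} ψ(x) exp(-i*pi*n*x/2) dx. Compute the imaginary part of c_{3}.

2*(-8 + 15*pi**2)/(9*pi**3)

Since ψ is real-valued, Im(c_{3}) = -1/4 ∫_{-2}^{2} ψ(x) sin(3*pi*x/2) dx = -b_{3}/2.
ψ is odd and sin(3*pi*x/2) is odd, so the integrand is even: ∫_{-2}^{2} ψ(x) sin(3*pi*x/2) dx = 2∫_0^{2} ψ(x) sin(3*pi*x/2) dx.
Integrating by parts three times (tabular method), an antiderivative of (-x**3 - x) sin(3*pi*x/2) is 2*x**3*cos(3*pi*x/2)/(3*pi) - 4*x**2*sin(3*pi*x/2)/(3*pi**2) - 16*x*cos(3*pi*x/2)/(9*pi**3) + 2*x*cos(3*pi*x/2)/(3*pi) - 4*sin(3*pi*x/2)/(9*pi**2) + 32*sin(3*pi*x/2)/(27*pi**4); evaluating from 0 to 2: ∫_{0}^{2} (-x**3 - x) sin(3*pi*x/2) dx = (4*(8 - 15*pi**2)/(9*pi**3)) - (0) = 4*(8 - 15*pi**2)/(9*pi**3).
So ∫_{-2}^{2} ψ(x) sin(3*pi*x/2) dx = 8*(8 - 15*pi**2)/(9*pi**3).
Hence Im(c_{3}) = (-1/4)·(8*(8 - 15*pi**2)/(9*pi**3)) = 2*(-8 + 15*pi**2)/(9*pi**3).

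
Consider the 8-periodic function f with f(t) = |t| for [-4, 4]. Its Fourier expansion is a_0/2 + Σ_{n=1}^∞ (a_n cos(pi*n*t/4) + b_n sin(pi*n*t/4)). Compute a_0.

4

a_0 = 1/4 ∫_{-4}^{4} f(t) dt = 1/4 · (16) = 4.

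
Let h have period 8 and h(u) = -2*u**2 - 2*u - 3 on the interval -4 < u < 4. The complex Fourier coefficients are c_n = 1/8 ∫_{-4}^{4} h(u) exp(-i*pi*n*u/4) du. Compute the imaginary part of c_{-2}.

4/pi

Since h is real-valued, Im(c_{-2}) = -1/8 ∫_{-4}^{4} h(u) sin(-pi*u/2) du = b_{2}/2.
Integrating by parts twice (tabular method), an antiderivative of (-2*u**2 - 2*u - 3) sin(-pi*u/2) is -4*u**2*cos(pi*u/2)/pi + 16*u*sin(pi*u/2)/pi**2 - 4*u*cos(pi*u/2)/pi + 8*sin(pi*u/2)/pi**2 - 6*cos(pi*u/2)/pi + 32*cos(pi*u/2)/pi**3; evaluating from -4 to 4: ∫_{-4}^{4} (-2*u**2 - 2*u - 3) sin(-pi*u/2) du = (-86/pi + 32/pi**3) - (-54/pi + 32/pi**3) = -32/pi.
Hence Im(c_{-2}) = (-1/8)·(-32/pi) = 4/pi.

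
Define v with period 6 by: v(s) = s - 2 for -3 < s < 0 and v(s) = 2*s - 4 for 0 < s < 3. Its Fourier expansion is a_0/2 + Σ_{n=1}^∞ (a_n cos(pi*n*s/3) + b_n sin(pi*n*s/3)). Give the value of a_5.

-6/(25*pi**2)

a_5 = 1/3 ∫_{-3}^{3} v(s) cos(5*pi*s/3) ds.
Split the integral at the breakpoints.
Integrating by parts (boundary term plus one more integral), an antiderivative of (s - 2) cos(5*pi*s/3) is 3*s*sin(5*pi*s/3)/(5*pi) - 6*sin(5*pi*s/3)/(5*pi) + 9*cos(5*pi*s/3)/(25*pi**2); evaluating from -3 to 0: ∫_{-3}^{0} (s - 2) cos(5*pi*s/3) ds = (9/(25*pi**2)) - (-9/(25*pi**2)) = 18/(25*pi**2).
Integrating by parts (boundary term plus one more integral), an antiderivative of (2*s - 4) cos(5*pi*s/3) is 6*s*sin(5*pi*s/3)/(5*pi) - 12*sin(5*pi*s/3)/(5*pi) + 18*cos(5*pi*s/3)/(25*pi**2); evaluating from 0 to 3: ∫_{0}^{3} (2*s - 4) cos(5*pi*s/3) ds = (-18/(25*pi**2)) - (18/(25*pi**2)) = -36/(25*pi**2).
Summing the pieces and multiplying by (1/3) gives a_5 = -6/(25*pi**2).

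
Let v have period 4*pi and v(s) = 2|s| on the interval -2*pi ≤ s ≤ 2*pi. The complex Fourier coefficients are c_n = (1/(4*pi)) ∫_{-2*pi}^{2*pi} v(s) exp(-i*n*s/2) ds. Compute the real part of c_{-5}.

-8/(25*pi)

Since v is real-valued, Re(c_{-5}) = (1/(4*pi)) ∫_{-2*pi}^{2*pi} v(s) cos(-5*s/2) ds = a_{5}/2.
v is even and cos(-5*s/2) is even, so the integrand is even: ∫_{-2*pi}^{2*pi} v(s) cos(-5*s/2) ds = 2∫_0^{2*pi} v(s) cos(-5*s/2) ds.
Integrating by parts (boundary term plus one more integral), an antiderivative of (2*s) cos(-5*s/2) is 4*s*sin(5*s/2)/5 + 8*cos(5*s/2)/25; evaluating from 0 to 2*pi: ∫_{0}^{2*pi} (2*s) cos(-5*s/2) ds = (-8/25) - (8/25) = -16/25.
So ∫_{-2*pi}^{2*pi} v(s) cos(-5*s/2) ds = -32/25.
Hence Re(c_{-5}) = (1/(4*pi))·(-32/25) = -8/(25*pi).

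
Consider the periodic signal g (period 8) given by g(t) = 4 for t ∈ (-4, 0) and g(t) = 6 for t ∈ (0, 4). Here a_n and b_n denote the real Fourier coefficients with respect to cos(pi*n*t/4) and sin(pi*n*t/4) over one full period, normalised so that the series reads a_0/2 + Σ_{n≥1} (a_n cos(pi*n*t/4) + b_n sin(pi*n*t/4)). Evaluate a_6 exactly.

0

a_6 = 1/4 ∫_{-4}^{4} g(t) cos(3*pi*t/2) dt.
Split the integral at the breakpoints.
Directly, an antiderivative of (4) cos(3*pi*t/2) is 8*sin(3*pi*t/2)/(3*pi); evaluating from -4 to 0: ∫_{-4}^{0} (4) cos(3*pi*t/2) dt = (0) - (0) = 0.
Directly, an antiderivative of (6) cos(3*pi*t/2) is 4*sin(3*pi*t/2)/pi; evaluating from 0 to 4: ∫_{0}^{4} (6) cos(3*pi*t/2) dt = (0) - (0) = 0.
Summing the pieces and multiplying by (1/4) gives a_6 = 0.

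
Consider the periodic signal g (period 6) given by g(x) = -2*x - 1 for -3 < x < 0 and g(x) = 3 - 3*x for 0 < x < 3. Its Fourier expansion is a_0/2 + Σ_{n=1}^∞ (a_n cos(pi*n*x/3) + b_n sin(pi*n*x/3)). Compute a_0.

a_0 = 1/3 ∫_{-3}^{3} g(x) dx = 1/3 · (3/2) = 1/2.

1/2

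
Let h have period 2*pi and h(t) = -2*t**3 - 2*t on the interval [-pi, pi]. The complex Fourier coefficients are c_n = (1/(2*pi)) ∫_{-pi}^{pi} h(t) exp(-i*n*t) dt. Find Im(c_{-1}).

Since h is real-valued, Im(c_{-1}) = -(1/(2*pi)) ∫_{-pi}^{pi} h(t) sin(-t) dt = b_{1}/2.
h is odd and sin(-t) is odd, so the integrand is even: ∫_{-pi}^{pi} h(t) sin(-t) dt = 2∫_0^{pi} h(t) sin(-t) dt.
Integrating by parts three times (tabular method), an antiderivative of (-2*t**3 - 2*t) sin(-t) is -2*t**3*cos(t) + 6*t**2*sin(t) + 10*t*cos(t) - 10*sin(t); evaluating from 0 to pi: ∫_{0}^{pi} (-2*t**3 - 2*t) sin(-t) dt = (2*pi*(-5 + pi**2)) - (0) = 2*pi*(-5 + pi**2).
So ∫_{-pi}^{pi} h(t) sin(-t) dt = 4*pi*(-5 + pi**2).
Hence Im(c_{-1}) = (-1/(2*pi))·(4*pi*(-5 + pi**2)) = 10 - 2*pi**2.

10 - 2*pi**2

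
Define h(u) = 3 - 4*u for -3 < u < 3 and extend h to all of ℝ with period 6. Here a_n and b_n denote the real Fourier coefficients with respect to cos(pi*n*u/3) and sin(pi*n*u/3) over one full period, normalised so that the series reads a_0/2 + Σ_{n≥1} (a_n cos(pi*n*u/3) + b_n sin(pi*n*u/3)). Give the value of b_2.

b_2 = 1/3 ∫_{-3}^{3} h(u) sin(2*pi*u/3) du.
Integrating by parts (boundary term plus one more integral), an antiderivative of (3 - 4*u) sin(2*pi*u/3) is 6*u*cos(2*pi*u/3)/pi - 9*sin(2*pi*u/3)/pi**2 - 9*cos(2*pi*u/3)/(2*pi); evaluating from -3 to 3: ∫_{-3}^{3} (3 - 4*u) sin(2*pi*u/3) du = (27/(2*pi)) - (-45/(2*pi)) = 36/pi.
Hence b_2 = (1/3)·(36/pi) = 12/pi.

12/pi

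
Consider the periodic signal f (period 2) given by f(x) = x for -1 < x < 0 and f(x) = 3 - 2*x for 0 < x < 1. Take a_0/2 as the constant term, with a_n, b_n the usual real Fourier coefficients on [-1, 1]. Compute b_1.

b_1 = ∫_{-1}^{1} f(x) sin(pi*x) dx.
Split the integral at the breakpoints.
Integrating by parts (boundary term plus one more integral), an antiderivative of (x) sin(pi*x) is -x*cos(pi*x)/pi + sin(pi*x)/pi**2; evaluating from -1 to 0: ∫_{-1}^{0} (x) sin(pi*x) dx = (0) - (-1/pi) = 1/pi.
Integrating by parts (boundary term plus one more integral), an antiderivative of (3 - 2*x) sin(pi*x) is 2*x*cos(pi*x)/pi - 2*sin(pi*x)/pi**2 - 3*cos(pi*x)/pi; evaluating from 0 to 1: ∫_{0}^{1} (3 - 2*x) sin(pi*x) dx = (1/pi) - (-3/pi) = 4/pi.
Summing the pieces gives b_1 = 5/pi.

5/pi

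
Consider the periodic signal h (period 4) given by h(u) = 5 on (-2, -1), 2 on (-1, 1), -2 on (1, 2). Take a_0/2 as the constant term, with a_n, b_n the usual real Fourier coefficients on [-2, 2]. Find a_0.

a_0 = 1/2 ∫_{-2}^{2} h(u) du = 1/2 · (7) = 7/2.

7/2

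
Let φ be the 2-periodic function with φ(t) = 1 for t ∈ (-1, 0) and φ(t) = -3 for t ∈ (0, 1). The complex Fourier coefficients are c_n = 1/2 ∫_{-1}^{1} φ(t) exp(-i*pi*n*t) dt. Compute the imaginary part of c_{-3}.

-4/(3*pi)

Since φ is real-valued, Im(c_{-3}) = -1/2 ∫_{-1}^{1} φ(t) sin(-3*pi*t) dt = b_{3}/2.
Split the integral at the breakpoints.
Directly, an antiderivative of (1) sin(-3*pi*t) is cos(3*pi*t)/(3*pi); evaluating from -1 to 0: ∫_{-1}^{0} (1) sin(-3*pi*t) dt = (1/(3*pi)) - (-1/(3*pi)) = 2/(3*pi).
Directly, an antiderivative of (-3) sin(-3*pi*t) is -cos(3*pi*t)/pi; evaluating from 0 to 1: ∫_{0}^{1} (-3) sin(-3*pi*t) dt = (1/pi) - (-1/pi) = 2/pi.
So ∫_{-1}^{1} φ(t) sin(-3*pi*t) dt = 8/(3*pi).
Hence Im(c_{-3}) = (-1/2)·(8/(3*pi)) = -4/(3*pi).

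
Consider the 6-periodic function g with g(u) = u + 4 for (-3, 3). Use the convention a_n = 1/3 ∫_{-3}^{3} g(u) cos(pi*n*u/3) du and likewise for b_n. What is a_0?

a_0 = 1/3 ∫_{-3}^{3} g(u) du = 1/3 · (24) = 8.

8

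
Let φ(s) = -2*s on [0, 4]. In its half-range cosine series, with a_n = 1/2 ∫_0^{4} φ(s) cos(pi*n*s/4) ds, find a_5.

32/(25*pi**2)

a_5 = 1/2 ∫_0^{4} (-2*s) cos(5*pi*s/4) ds.
Integrating by parts (boundary term plus one more integral), an antiderivative of (-2*s) cos(5*pi*s/4) is -8*s*sin(5*pi*s/4)/(5*pi) - 32*cos(5*pi*s/4)/(25*pi**2); evaluating from 0 to 4: ∫_{0}^{4} (-2*s) cos(5*pi*s/4) ds = (32/(25*pi**2)) - (-32/(25*pi**2)) = 64/(25*pi**2).
Hence a_5 = (1/2)·(64/(25*pi**2)) = 32/(25*pi**2).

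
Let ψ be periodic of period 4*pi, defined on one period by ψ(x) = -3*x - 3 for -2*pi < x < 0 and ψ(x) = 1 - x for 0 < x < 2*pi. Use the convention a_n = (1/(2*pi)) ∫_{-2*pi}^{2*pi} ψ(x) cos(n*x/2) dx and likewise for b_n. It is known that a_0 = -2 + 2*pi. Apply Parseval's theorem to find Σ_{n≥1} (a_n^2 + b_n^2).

Parseval: a_0^2/2 + Σ_{n≥1} (a_n^2+b_n^2) = (1/(2*pi)) ∫_{-2*pi}^{2*pi} ψ(x)^2 dx = -20*pi + 10 + 40*pi**2/3.
Subtract a_0^2/2 = 2*(1 - pi)**2: Σ (a_n^2+b_n^2) = -16*pi + 8 + 34*pi**2/3.

-16*pi + 8 + 34*pi**2/3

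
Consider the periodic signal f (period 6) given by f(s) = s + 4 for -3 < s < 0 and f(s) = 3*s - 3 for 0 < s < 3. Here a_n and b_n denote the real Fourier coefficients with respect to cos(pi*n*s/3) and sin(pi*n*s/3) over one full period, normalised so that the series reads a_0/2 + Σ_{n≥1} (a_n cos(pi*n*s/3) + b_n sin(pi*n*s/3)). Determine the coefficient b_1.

b_1 = 1/3 ∫_{-3}^{3} f(s) sin(pi*s/3) ds.
Split the integral at the breakpoints.
Integrating by parts (boundary term plus one more integral), an antiderivative of (s + 4) sin(pi*s/3) is -3*s*cos(pi*s/3)/pi + 9*sin(pi*s/3)/pi**2 - 12*cos(pi*s/3)/pi; evaluating from -3 to 0: ∫_{-3}^{0} (s + 4) sin(pi*s/3) ds = (-12/pi) - (3/pi) = -15/pi.
Integrating by parts (boundary term plus one more integral), an antiderivative of (3*s - 3) sin(pi*s/3) is -9*s*cos(pi*s/3)/pi + 27*sin(pi*s/3)/pi**2 + 9*cos(pi*s/3)/pi; evaluating from 0 to 3: ∫_{0}^{3} (3*s - 3) sin(pi*s/3) ds = (18/pi) - (9/pi) = 9/pi.
Summing the pieces and multiplying by (1/3) gives b_1 = -2/pi.

-2/pi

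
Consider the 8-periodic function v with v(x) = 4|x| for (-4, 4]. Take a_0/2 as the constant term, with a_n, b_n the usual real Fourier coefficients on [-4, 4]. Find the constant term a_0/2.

a_0 = 1/4 ∫_{-4}^{4} v(x) dx = 1/4 · (64) = 16.
So the constant term a_0/2 = 8.

8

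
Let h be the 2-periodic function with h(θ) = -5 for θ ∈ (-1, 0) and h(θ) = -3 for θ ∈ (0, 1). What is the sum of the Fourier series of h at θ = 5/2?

θ = 5/2 differs from θ = 1/2 by 1 full period(s), and the series is 2-periodic.
h is continuous at θ = 1/2 with value -3, so the series converges to -3 there.

-3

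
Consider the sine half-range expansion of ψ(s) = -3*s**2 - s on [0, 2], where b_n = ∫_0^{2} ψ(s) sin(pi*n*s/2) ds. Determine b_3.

4*(8 - 21*pi**2)/(9*pi**3)

b_3 = ∫_0^{2} (-3*s**2 - s) sin(3*pi*s/2) ds.
Integrating by parts twice (tabular method), an antiderivative of (-3*s**2 - s) sin(3*pi*s/2) is 2*s**2*cos(3*pi*s/2)/pi - 8*s*sin(3*pi*s/2)/(3*pi**2) + 2*s*cos(3*pi*s/2)/(3*pi) - 4*sin(3*pi*s/2)/(9*pi**2) - 16*cos(3*pi*s/2)/(9*pi**3); evaluating from 0 to 2: ∫_{0}^{2} (-3*s**2 - s) sin(3*pi*s/2) ds = (4*(4 - 21*pi**2)/(9*pi**3)) - (-16/(9*pi**3)) = 4*(8 - 21*pi**2)/(9*pi**3).
Hence b_3 = 4*(8 - 21*pi**2)/(9*pi**3).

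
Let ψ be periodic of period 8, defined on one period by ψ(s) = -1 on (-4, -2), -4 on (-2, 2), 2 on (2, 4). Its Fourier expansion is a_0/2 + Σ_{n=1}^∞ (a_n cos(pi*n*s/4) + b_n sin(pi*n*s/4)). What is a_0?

a_0 = 1/4 ∫_{-4}^{4} ψ(s) ds = 1/4 · (-14) = -7/2.

-7/2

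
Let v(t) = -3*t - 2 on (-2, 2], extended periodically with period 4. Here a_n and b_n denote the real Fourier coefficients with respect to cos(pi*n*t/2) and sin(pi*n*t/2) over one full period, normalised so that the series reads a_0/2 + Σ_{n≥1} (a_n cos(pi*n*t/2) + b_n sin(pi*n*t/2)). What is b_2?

b_2 = 1/2 ∫_{-2}^{2} v(t) sin(pi*t) dt.
Integrating by parts (boundary term plus one more integral), an antiderivative of (-3*t - 2) sin(pi*t) is 3*t*cos(pi*t)/pi - 3*sin(pi*t)/pi**2 + 2*cos(pi*t)/pi; evaluating from -2 to 2: ∫_{-2}^{2} (-3*t - 2) sin(pi*t) dt = (8/pi) - (-4/pi) = 12/pi.
Hence b_2 = (1/2)·(12/pi) = 6/pi.

6/pi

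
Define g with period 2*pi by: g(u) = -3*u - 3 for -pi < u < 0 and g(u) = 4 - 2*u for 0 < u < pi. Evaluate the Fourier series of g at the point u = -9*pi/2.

u = -9*pi/2 differs from u = -pi/2 by -2 full period(s), and the series is 2*pi-periodic.
g is continuous at u = -pi/2 with value -3 + 3*pi/2, so the series converges to -3 + 3*pi/2 there.

-3 + 3*pi/2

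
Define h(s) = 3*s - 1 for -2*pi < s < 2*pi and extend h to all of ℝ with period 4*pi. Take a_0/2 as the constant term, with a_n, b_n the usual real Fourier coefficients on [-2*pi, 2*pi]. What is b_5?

b_5 = (1/(2*pi)) ∫_{-2*pi}^{2*pi} h(s) sin(5*s/2) ds.
Integrating by parts (boundary term plus one more integral), an antiderivative of (3*s - 1) sin(5*s/2) is -6*s*cos(5*s/2)/5 + 12*sin(5*s/2)/25 + 2*cos(5*s/2)/5; evaluating from -2*pi to 2*pi: ∫_{-2*pi}^{2*pi} (3*s - 1) sin(5*s/2) ds = (-2/5 + 12*pi/5) - (-12*pi/5 - 2/5) = 24*pi/5.
Hence b_5 = (1/(2*pi))·(24*pi/5) = 12/5.

12/5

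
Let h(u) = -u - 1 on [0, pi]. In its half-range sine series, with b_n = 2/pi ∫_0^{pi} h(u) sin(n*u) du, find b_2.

b_2 = 2/pi ∫_0^{pi} (-u - 1) sin(2*u) du.
Integrating by parts (boundary term plus one more integral), an antiderivative of (-u - 1) sin(2*u) is u*cos(2*u)/2 - sin(2*u)/4 + cos(2*u)/2; evaluating from 0 to pi: ∫_{0}^{pi} (-u - 1) sin(2*u) du = (1/2 + pi/2) - (1/2) = pi/2.
Hence b_2 = (2/pi)·(pi/2) = 1.

1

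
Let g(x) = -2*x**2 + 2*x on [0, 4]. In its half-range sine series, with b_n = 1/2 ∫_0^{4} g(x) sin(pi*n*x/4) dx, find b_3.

-16/pi + 256/(27*pi**3)

b_3 = 1/2 ∫_0^{4} (-2*x**2 + 2*x) sin(3*pi*x/4) dx.
Integrating by parts twice (tabular method), an antiderivative of (-2*x**2 + 2*x) sin(3*pi*x/4) is 8*x**2*cos(3*pi*x/4)/(3*pi) - 64*x*sin(3*pi*x/4)/(9*pi**2) - 8*x*cos(3*pi*x/4)/(3*pi) + 32*sin(3*pi*x/4)/(9*pi**2) - 256*cos(3*pi*x/4)/(27*pi**3); evaluating from 0 to 4: ∫_{0}^{4} (-2*x**2 + 2*x) sin(3*pi*x/4) dx = (-32/pi + 256/(27*pi**3)) - (-256/(27*pi**3)) = -32/pi + 512/(27*pi**3).
Hence b_3 = (1/2)·(-32/pi + 512/(27*pi**3)) = -16/pi + 256/(27*pi**3).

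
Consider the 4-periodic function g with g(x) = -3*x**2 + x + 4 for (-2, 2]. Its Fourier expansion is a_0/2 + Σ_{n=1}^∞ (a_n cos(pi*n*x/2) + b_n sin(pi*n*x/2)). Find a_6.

a_6 = 1/2 ∫_{-2}^{2} g(x) cos(3*pi*x) dx.
Integrating by parts twice (tabular method), an antiderivative of (-3*x**2 + x + 4) cos(3*pi*x) is -x**2*sin(3*pi*x)/pi + x*sin(3*pi*x)/(3*pi) - 2*x*cos(3*pi*x)/(3*pi**2) + 2*sin(3*pi*x)/(9*pi**3) + 4*sin(3*pi*x)/(3*pi) + cos(3*pi*x)/(9*pi**2); evaluating from -2 to 2: ∫_{-2}^{2} (-3*x**2 + x + 4) cos(3*pi*x) dx = (-11/(9*pi**2)) - (13/(9*pi**2)) = -8/(3*pi**2).
Hence a_6 = (1/2)·(-8/(3*pi**2)) = -4/(3*pi**2).

-4/(3*pi**2)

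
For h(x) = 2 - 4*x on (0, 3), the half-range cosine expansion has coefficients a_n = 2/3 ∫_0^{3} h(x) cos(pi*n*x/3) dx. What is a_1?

48/pi**2

a_1 = 2/3 ∫_0^{3} (2 - 4*x) cos(pi*x/3) dx.
Integrating by parts (boundary term plus one more integral), an antiderivative of (2 - 4*x) cos(pi*x/3) is -12*x*sin(pi*x/3)/pi + 6*sin(pi*x/3)/pi - 36*cos(pi*x/3)/pi**2; evaluating from 0 to 3: ∫_{0}^{3} (2 - 4*x) cos(pi*x/3) dx = (36/pi**2) - (-36/pi**2) = 72/pi**2.
Hence a_1 = (2/3)·(72/pi**2) = 48/pi**2.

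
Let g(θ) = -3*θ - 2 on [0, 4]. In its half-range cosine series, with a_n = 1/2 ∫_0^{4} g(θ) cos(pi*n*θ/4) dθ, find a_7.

a_7 = 1/2 ∫_0^{4} (-3*θ - 2) cos(7*pi*θ/4) dθ.
Integrating by parts (boundary term plus one more integral), an antiderivative of (-3*θ - 2) cos(7*pi*θ/4) is -12*θ*sin(7*pi*θ/4)/(7*pi) - 8*sin(7*pi*θ/4)/(7*pi) - 48*cos(7*pi*θ/4)/(49*pi**2); evaluating from 0 to 4: ∫_{0}^{4} (-3*θ - 2) cos(7*pi*θ/4) dθ = (48/(49*pi**2)) - (-48/(49*pi**2)) = 96/(49*pi**2).
Hence a_7 = (1/2)·(96/(49*pi**2)) = 48/(49*pi**2).

48/(49*pi**2)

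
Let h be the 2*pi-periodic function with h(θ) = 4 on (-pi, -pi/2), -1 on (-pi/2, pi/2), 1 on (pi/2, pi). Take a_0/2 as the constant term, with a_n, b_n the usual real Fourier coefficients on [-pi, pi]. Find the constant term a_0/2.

a_0 = 1/pi ∫_{-pi}^{pi} h(θ) dθ = 1/pi · (3*pi/2) = 3/2.
So the constant term a_0/2 = 3/4.

3/4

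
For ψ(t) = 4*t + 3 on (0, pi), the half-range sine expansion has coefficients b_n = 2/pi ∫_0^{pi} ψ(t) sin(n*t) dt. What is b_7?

4*(3 + 2*pi)/(7*pi)

b_7 = 2/pi ∫_0^{pi} (4*t + 3) sin(7*t) dt.
Integrating by parts (boundary term plus one more integral), an antiderivative of (4*t + 3) sin(7*t) is -4*t*cos(7*t)/7 + 4*sin(7*t)/49 - 3*cos(7*t)/7; evaluating from 0 to pi: ∫_{0}^{pi} (4*t + 3) sin(7*t) dt = (3/7 + 4*pi/7) - (-3/7) = 6/7 + 4*pi/7.
Hence b_7 = (2/pi)·(6/7 + 4*pi/7) = 4*(3 + 2*pi)/(7*pi).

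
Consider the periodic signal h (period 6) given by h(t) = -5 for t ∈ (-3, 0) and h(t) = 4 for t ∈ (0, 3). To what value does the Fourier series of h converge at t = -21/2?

4

t = -21/2 differs from t = 3/2 by -2 full period(s), and the series is 6-periodic.
h is continuous at t = 3/2 with value 4, so the series converges to 4 there.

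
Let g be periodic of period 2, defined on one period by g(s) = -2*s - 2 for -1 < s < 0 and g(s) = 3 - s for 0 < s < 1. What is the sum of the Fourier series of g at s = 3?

1

s = 3 differs from s = -1 by 2 full period(s), and the series is 2-periodic.
At s = -1 the one-sided limits are g(-1^-) = 2 and g(-1^+) = 0.
By Dirichlet's theorem the series converges to their average, [(2) + (0)]/2 = 1.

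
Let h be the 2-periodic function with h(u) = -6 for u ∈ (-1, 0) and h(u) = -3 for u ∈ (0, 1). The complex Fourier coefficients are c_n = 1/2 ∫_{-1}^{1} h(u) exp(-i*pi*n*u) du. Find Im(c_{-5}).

Since h is real-valued, Im(c_{-5}) = -1/2 ∫_{-1}^{1} h(u) sin(-5*pi*u) du = b_{5}/2.
Split the integral at the breakpoints.
Directly, an antiderivative of (-6) sin(-5*pi*u) is -6*cos(5*pi*u)/(5*pi); evaluating from -1 to 0: ∫_{-1}^{0} (-6) sin(-5*pi*u) du = (-6/(5*pi)) - (6/(5*pi)) = -12/(5*pi).
Directly, an antiderivative of (-3) sin(-5*pi*u) is -3*cos(5*pi*u)/(5*pi); evaluating from 0 to 1: ∫_{0}^{1} (-3) sin(-5*pi*u) du = (3/(5*pi)) - (-3/(5*pi)) = 6/(5*pi).
So ∫_{-1}^{1} h(u) sin(-5*pi*u) du = -6/(5*pi).
Hence Im(c_{-5}) = (-1/2)·(-6/(5*pi)) = 3/(5*pi).

3/(5*pi)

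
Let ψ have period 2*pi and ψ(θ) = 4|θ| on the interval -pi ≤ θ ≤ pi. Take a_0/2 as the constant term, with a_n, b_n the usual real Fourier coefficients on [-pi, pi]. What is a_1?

a_1 = 1/pi ∫_{-pi}^{pi} ψ(θ) cos(θ) dθ.
ψ is even and cos(θ) is even, so the integrand is even and a_1 = 2/pi ∫_0^{pi} ψ(θ) cos(θ) dθ.
Integrating by parts (boundary term plus one more integral), an antiderivative of (4*θ) cos(θ) is 4*θ*sin(θ) + 4*cos(θ); evaluating from 0 to pi: ∫_{0}^{pi} (4*θ) cos(θ) dθ = (-4) - (4) = -8.
Hence a_1 = (2/pi)·(-8) = -16/pi.

-16/pi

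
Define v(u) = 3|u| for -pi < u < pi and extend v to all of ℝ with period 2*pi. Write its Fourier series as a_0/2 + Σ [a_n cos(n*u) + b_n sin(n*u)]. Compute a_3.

a_3 = 1/pi ∫_{-pi}^{pi} v(u) cos(3*u) du.
v is even and cos(3*u) is even, so the integrand is even and a_3 = 2/pi ∫_0^{pi} v(u) cos(3*u) du.
Integrating by parts (boundary term plus one more integral), an antiderivative of (3*u) cos(3*u) is u*sin(3*u) + cos(3*u)/3; evaluating from 0 to pi: ∫_{0}^{pi} (3*u) cos(3*u) du = (-1/3) - (1/3) = -2/3.
Hence a_3 = (2/pi)·(-2/3) = -4/(3*pi).

-4/(3*pi)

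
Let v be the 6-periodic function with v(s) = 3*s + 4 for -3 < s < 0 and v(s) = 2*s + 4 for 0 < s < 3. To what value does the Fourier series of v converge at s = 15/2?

s = 15/2 differs from s = 3/2 by 1 full period(s), and the series is 6-periodic.
v is continuous at s = 3/2 with value 7, so the series converges to 7 there.

7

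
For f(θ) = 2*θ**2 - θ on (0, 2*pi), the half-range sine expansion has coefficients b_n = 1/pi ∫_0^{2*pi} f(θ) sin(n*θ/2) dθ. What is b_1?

b_1 = 1/pi ∫_0^{2*pi} (2*θ**2 - θ) sin(θ/2) dθ.
Integrating by parts twice (tabular method), an antiderivative of (2*θ**2 - θ) sin(θ/2) is -4*θ**2*cos(θ/2) + 16*θ*sin(θ/2) + 2*θ*cos(θ/2) - 4*sin(θ/2) + 32*cos(θ/2); evaluating from 0 to 2*pi: ∫_{0}^{2*pi} (2*θ**2 - θ) sin(θ/2) dθ = (-32 - 4*pi + 16*pi**2) - (32) = -64 - 4*pi + 16*pi**2.
Hence b_1 = (1/pi)·(-64 - 4*pi + 16*pi**2) = -64/pi - 4 + 16*pi.

-64/pi - 4 + 16*pi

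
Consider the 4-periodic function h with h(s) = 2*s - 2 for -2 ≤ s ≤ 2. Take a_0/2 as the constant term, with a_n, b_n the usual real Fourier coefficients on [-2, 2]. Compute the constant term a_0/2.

a_0 = 1/2 ∫_{-2}^{2} h(s) ds = 1/2 · (-8) = -4.
So the constant term a_0/2 = -2.

-2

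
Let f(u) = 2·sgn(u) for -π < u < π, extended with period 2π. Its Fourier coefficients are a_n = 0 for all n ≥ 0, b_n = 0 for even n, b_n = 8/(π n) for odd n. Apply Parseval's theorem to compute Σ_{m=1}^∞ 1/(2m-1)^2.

pi**2/8

Parseval: Σ b_n^2 = (1/π) ∫_{-π}^{π} f(u)^2 du = 8.
Only odd n contribute, with b_n^2 = 64/(π^2 n^2), so Σ_{m≥1} 1/(2m-1)^2 = π^2·(8)/64 = pi**2/8.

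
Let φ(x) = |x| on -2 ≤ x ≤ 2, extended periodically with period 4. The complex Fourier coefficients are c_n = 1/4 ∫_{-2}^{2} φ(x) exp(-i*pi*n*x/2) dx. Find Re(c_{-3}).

Since φ is real-valued, Re(c_{-3}) = 1/4 ∫_{-2}^{2} φ(x) cos(-3*pi*x/2) dx = a_{3}/2.
φ is even and cos(-3*pi*x/2) is even, so the integrand is even: ∫_{-2}^{2} φ(x) cos(-3*pi*x/2) dx = 2∫_0^{2} φ(x) cos(-3*pi*x/2) dx.
Integrating by parts (boundary term plus one more integral), an antiderivative of (x) cos(-3*pi*x/2) is 2*x*sin(3*pi*x/2)/(3*pi) + 4*cos(3*pi*x/2)/(9*pi**2); evaluating from 0 to 2: ∫_{0}^{2} (x) cos(-3*pi*x/2) dx = (-4/(9*pi**2)) - (4/(9*pi**2)) = -8/(9*pi**2).
So ∫_{-2}^{2} φ(x) cos(-3*pi*x/2) dx = -16/(9*pi**2).
Hence Re(c_{-3}) = (1/4)·(-16/(9*pi**2)) = -4/(9*pi**2).

-4/(9*pi**2)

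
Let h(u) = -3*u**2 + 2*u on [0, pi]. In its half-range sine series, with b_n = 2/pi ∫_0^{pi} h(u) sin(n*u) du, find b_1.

b_1 = 2/pi ∫_0^{pi} (-3*u**2 + 2*u) sin(u) du.
Integrating by parts twice (tabular method), an antiderivative of (-3*u**2 + 2*u) sin(u) is 3*u**2*cos(u) - 6*u*sin(u) - 2*u*cos(u) + 2*sin(u) - 6*cos(u); evaluating from 0 to pi: ∫_{0}^{pi} (-3*u**2 + 2*u) sin(u) du = (-3*pi**2 + 6 + 2*pi) - (-6) = -3*pi**2 + 2*pi + 12.
Hence b_1 = (2/pi)·(-3*pi**2 + 2*pi + 12) = -6*pi + 4 + 24/pi.

-6*pi + 4 + 24/pi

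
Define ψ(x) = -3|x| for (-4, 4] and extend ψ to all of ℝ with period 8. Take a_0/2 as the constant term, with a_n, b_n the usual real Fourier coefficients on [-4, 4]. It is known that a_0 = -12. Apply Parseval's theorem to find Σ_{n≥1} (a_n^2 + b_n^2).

Parseval: a_0^2/2 + Σ_{n≥1} (a_n^2+b_n^2) = 1/4 ∫_{-4}^{4} ψ(x)^2 dx = 96.
Subtract a_0^2/2 = 72: Σ (a_n^2+b_n^2) = 24.

24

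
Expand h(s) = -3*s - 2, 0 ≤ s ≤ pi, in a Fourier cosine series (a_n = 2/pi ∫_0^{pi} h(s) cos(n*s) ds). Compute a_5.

12/(25*pi)

a_5 = 2/pi ∫_0^{pi} (-3*s - 2) cos(5*s) ds.
Integrating by parts (boundary term plus one more integral), an antiderivative of (-3*s - 2) cos(5*s) is -3*s*sin(5*s)/5 - 2*sin(5*s)/5 - 3*cos(5*s)/25; evaluating from 0 to pi: ∫_{0}^{pi} (-3*s - 2) cos(5*s) ds = (3/25) - (-3/25) = 6/25.
Hence a_5 = (2/pi)·(6/25) = 12/(25*pi).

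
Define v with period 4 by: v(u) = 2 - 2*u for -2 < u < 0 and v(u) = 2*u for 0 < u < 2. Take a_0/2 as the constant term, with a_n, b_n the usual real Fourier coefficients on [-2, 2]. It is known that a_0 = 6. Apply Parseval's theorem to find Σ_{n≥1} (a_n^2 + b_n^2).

14/3

Parseval: a_0^2/2 + Σ_{n≥1} (a_n^2+b_n^2) = 1/2 ∫_{-2}^{2} v(u)^2 du = 68/3.
Subtract a_0^2/2 = 18: Σ (a_n^2+b_n^2) = 14/3.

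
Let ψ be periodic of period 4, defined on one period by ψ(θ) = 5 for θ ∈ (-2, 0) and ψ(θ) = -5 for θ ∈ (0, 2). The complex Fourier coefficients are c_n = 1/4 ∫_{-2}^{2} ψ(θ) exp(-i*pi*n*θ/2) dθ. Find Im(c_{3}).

10/(3*pi)

Since ψ is real-valued, Im(c_{3}) = -1/4 ∫_{-2}^{2} ψ(θ) sin(3*pi*θ/2) dθ = -b_{3}/2.
ψ is odd and sin(3*pi*θ/2) is odd, so the integrand is even: ∫_{-2}^{2} ψ(θ) sin(3*pi*θ/2) dθ = 2∫_0^{2} ψ(θ) sin(3*pi*θ/2) dθ.
Directly, an antiderivative of (-5) sin(3*pi*θ/2) is 10*cos(3*pi*θ/2)/(3*pi); evaluating from 0 to 2: ∫_{0}^{2} (-5) sin(3*pi*θ/2) dθ = (-10/(3*pi)) - (10/(3*pi)) = -20/(3*pi).
So ∫_{-2}^{2} ψ(θ) sin(3*pi*θ/2) dθ = -40/(3*pi).
Hence Im(c_{3}) = (-1/4)·(-40/(3*pi)) = 10/(3*pi).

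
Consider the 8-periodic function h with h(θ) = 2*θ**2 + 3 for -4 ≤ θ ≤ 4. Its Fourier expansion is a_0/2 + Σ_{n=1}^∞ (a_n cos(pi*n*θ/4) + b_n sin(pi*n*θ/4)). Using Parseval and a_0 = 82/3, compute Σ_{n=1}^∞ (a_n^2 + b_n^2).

Parseval: a_0^2/2 + Σ_{n≥1} (a_n^2+b_n^2) = 1/4 ∫_{-4}^{4} h(θ)^2 dθ = 2778/5.
Subtract a_0^2/2 = 3362/9: Σ (a_n^2+b_n^2) = 8192/45.

8192/45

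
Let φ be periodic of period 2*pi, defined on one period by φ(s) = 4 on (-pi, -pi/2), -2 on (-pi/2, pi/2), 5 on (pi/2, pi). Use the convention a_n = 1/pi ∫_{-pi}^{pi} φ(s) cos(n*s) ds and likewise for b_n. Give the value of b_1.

1/pi

b_1 = 1/pi ∫_{-pi}^{pi} φ(s) sin(s) ds.
Split the integral at the breakpoints.
Directly, an antiderivative of (4) sin(s) is -4*cos(s); evaluating from -pi to -pi/2: ∫_{-pi}^{-pi/2} (4) sin(s) ds = (0) - (4) = -4.
Directly, an antiderivative of (-2) sin(s) is 2*cos(s); evaluating from -pi/2 to pi/2: ∫_{-pi/2}^{pi/2} (-2) sin(s) ds = (0) - (0) = 0.
Directly, an antiderivative of (5) sin(s) is -5*cos(s); evaluating from pi/2 to pi: ∫_{pi/2}^{pi} (5) sin(s) ds = (5) - (0) = 5.
Summing the pieces and multiplying by (1/pi) gives b_1 = 1/pi.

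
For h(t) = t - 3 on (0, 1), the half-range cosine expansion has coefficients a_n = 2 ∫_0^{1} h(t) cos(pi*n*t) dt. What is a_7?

-4/(49*pi**2)

a_7 = 2 ∫_0^{1} (t - 3) cos(7*pi*t) dt.
Integrating by parts (boundary term plus one more integral), an antiderivative of (t - 3) cos(7*pi*t) is t*sin(7*pi*t)/(7*pi) - 3*sin(7*pi*t)/(7*pi) + cos(7*pi*t)/(49*pi**2); evaluating from 0 to 1: ∫_{0}^{1} (t - 3) cos(7*pi*t) dt = (-1/(49*pi**2)) - (1/(49*pi**2)) = -2/(49*pi**2).
Hence a_7 = 2·(-2/(49*pi**2)) = -4/(49*pi**2).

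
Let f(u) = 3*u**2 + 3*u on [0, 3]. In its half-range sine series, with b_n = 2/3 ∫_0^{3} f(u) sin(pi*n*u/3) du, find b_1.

b_1 = 2/3 ∫_0^{3} (3*u**2 + 3*u) sin(pi*u/3) du.
Integrating by parts twice (tabular method), an antiderivative of (3*u**2 + 3*u) sin(pi*u/3) is -9*u**2*cos(pi*u/3)/pi + 54*u*sin(pi*u/3)/pi**2 - 9*u*cos(pi*u/3)/pi + 27*sin(pi*u/3)/pi**2 + 162*cos(pi*u/3)/pi**3; evaluating from 0 to 3: ∫_{0}^{3} (3*u**2 + 3*u) sin(pi*u/3) du = (-162/pi**3 + 108/pi) - (162/pi**3) = -324/pi**3 + 108/pi.
Hence b_1 = (2/3)·(-324/pi**3 + 108/pi) = -216/pi**3 + 72/pi.

-216/pi**3 + 72/pi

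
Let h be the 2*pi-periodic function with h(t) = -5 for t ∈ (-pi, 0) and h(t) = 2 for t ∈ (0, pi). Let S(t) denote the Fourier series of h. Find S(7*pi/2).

-5

t = 7*pi/2 differs from t = -pi/2 by 2 full period(s), and the series is 2*pi-periodic.
h is continuous at t = -pi/2 with value -5, so the series converges to -5 there.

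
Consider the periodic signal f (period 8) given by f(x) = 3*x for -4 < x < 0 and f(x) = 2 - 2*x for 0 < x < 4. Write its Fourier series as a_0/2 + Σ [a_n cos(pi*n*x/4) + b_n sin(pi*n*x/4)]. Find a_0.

a_0 = 1/4 ∫_{-4}^{4} f(x) dx = 1/4 · (-32) = -8.

-8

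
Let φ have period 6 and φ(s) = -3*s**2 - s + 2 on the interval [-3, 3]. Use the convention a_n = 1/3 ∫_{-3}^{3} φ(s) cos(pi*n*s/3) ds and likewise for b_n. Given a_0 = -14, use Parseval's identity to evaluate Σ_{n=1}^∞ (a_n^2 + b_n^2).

678/5

Parseval: a_0^2/2 + Σ_{n≥1} (a_n^2+b_n^2) = 1/3 ∫_{-3}^{3} φ(s)^2 ds = 1168/5.
Subtract a_0^2/2 = 98: Σ (a_n^2+b_n^2) = 678/5.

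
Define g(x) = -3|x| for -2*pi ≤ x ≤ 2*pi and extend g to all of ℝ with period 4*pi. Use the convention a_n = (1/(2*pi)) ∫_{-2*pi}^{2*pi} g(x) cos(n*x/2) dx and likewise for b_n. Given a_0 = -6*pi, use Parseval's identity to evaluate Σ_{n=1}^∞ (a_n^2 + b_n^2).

6*pi**2

Parseval: a_0^2/2 + Σ_{n≥1} (a_n^2+b_n^2) = (1/(2*pi)) ∫_{-2*pi}^{2*pi} g(x)^2 dx = 24*pi**2.
Subtract a_0^2/2 = 18*pi**2: Σ (a_n^2+b_n^2) = 6*pi**2.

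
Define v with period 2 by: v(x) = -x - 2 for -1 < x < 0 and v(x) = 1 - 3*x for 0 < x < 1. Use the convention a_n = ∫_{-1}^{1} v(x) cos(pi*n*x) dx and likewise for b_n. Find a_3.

4/(9*pi**2)

a_3 = ∫_{-1}^{1} v(x) cos(3*pi*x) dx.
Split the integral at the breakpoints.
Integrating by parts (boundary term plus one more integral), an antiderivative of (-x - 2) cos(3*pi*x) is -x*sin(3*pi*x)/(3*pi) - 2*sin(3*pi*x)/(3*pi) - cos(3*pi*x)/(9*pi**2); evaluating from -1 to 0: ∫_{-1}^{0} (-x - 2) cos(3*pi*x) dx = (-1/(9*pi**2)) - (1/(9*pi**2)) = -2/(9*pi**2).
Integrating by parts (boundary term plus one more integral), an antiderivative of (1 - 3*x) cos(3*pi*x) is -x*sin(3*pi*x)/pi + sin(3*pi*x)/(3*pi) - cos(3*pi*x)/(3*pi**2); evaluating from 0 to 1: ∫_{0}^{1} (1 - 3*x) cos(3*pi*x) dx = (1/(3*pi**2)) - (-1/(3*pi**2)) = 2/(3*pi**2).
Summing the pieces gives a_3 = 4/(9*pi**2).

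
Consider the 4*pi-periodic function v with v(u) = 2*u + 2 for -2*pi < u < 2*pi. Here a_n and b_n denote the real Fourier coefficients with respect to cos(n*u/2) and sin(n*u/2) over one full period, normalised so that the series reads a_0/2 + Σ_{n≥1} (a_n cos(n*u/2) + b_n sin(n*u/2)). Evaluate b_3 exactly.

8/3

b_3 = (1/(2*pi)) ∫_{-2*pi}^{2*pi} v(u) sin(3*u/2) du.
Integrating by parts (boundary term plus one more integral), an antiderivative of (2*u + 2) sin(3*u/2) is -4*u*cos(3*u/2)/3 + 8*sin(3*u/2)/9 - 4*cos(3*u/2)/3; evaluating from -2*pi to 2*pi: ∫_{-2*pi}^{2*pi} (2*u + 2) sin(3*u/2) du = (4/3 + 8*pi/3) - (4/3 - 8*pi/3) = 16*pi/3.
Hence b_3 = (1/(2*pi))·(16*pi/3) = 8/3.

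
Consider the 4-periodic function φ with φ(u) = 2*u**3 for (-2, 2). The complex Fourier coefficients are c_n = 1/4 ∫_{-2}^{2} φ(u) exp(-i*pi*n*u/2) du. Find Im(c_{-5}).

Since φ is real-valued, Im(c_{-5}) = -1/4 ∫_{-2}^{2} φ(u) sin(-5*pi*u/2) du = b_{5}/2.
φ is odd and sin(-5*pi*u/2) is odd, so the integrand is even: ∫_{-2}^{2} φ(u) sin(-5*pi*u/2) du = 2∫_0^{2} φ(u) sin(-5*pi*u/2) du.
Integrating by parts three times (tabular method), an antiderivative of (2*u**3) sin(-5*pi*u/2) is 4*u**3*cos(5*pi*u/2)/(5*pi) - 24*u**2*sin(5*pi*u/2)/(25*pi**2) - 96*u*cos(5*pi*u/2)/(125*pi**3) + 192*sin(5*pi*u/2)/(625*pi**4); evaluating from 0 to 2: ∫_{0}^{2} (2*u**3) sin(-5*pi*u/2) du = (32*(6 - 25*pi**2)/(125*pi**3)) - (0) = 32*(6 - 25*pi**2)/(125*pi**3).
So ∫_{-2}^{2} φ(u) sin(-5*pi*u/2) du = 64*(6 - 25*pi**2)/(125*pi**3).
Hence Im(c_{-5}) = (-1/4)·(64*(6 - 25*pi**2)/(125*pi**3)) = 16*(-6 + 25*pi**2)/(125*pi**3).

16*(-6 + 25*pi**2)/(125*pi**3)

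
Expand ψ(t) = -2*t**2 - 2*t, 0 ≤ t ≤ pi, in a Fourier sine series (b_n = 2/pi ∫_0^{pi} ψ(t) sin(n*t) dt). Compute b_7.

4*(-49*pi**2 - 49*pi + 4)/(343*pi)

b_7 = 2/pi ∫_0^{pi} (-2*t**2 - 2*t) sin(7*t) dt.
Integrating by parts twice (tabular method), an antiderivative of (-2*t**2 - 2*t) sin(7*t) is 2*t**2*cos(7*t)/7 - 4*t*sin(7*t)/49 + 2*t*cos(7*t)/7 - 2*sin(7*t)/49 - 4*cos(7*t)/343; evaluating from 0 to pi: ∫_{0}^{pi} (-2*t**2 - 2*t) sin(7*t) dt = (-2*pi**2/7 - 2*pi/7 + 4/343) - (-4/343) = -2*pi**2/7 - 2*pi/7 + 8/343.
Hence b_7 = (2/pi)·(-2*pi**2/7 - 2*pi/7 + 8/343) = 4*(-49*pi**2 - 49*pi + 4)/(343*pi).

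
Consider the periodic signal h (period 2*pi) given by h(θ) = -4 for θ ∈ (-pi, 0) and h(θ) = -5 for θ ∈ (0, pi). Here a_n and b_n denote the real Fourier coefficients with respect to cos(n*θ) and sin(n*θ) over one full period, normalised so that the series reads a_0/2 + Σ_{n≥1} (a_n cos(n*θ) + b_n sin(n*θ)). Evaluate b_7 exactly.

b_7 = 1/pi ∫_{-pi}^{pi} h(θ) sin(7*θ) dθ.
Split the integral at the breakpoints.
Directly, an antiderivative of (-4) sin(7*θ) is 4*cos(7*θ)/7; evaluating from -pi to 0: ∫_{-pi}^{0} (-4) sin(7*θ) dθ = (4/7) - (-4/7) = 8/7.
Directly, an antiderivative of (-5) sin(7*θ) is 5*cos(7*θ)/7; evaluating from 0 to pi: ∫_{0}^{pi} (-5) sin(7*θ) dθ = (-5/7) - (5/7) = -10/7.
Summing the pieces and multiplying by (1/pi) gives b_7 = -2/(7*pi).

-2/(7*pi)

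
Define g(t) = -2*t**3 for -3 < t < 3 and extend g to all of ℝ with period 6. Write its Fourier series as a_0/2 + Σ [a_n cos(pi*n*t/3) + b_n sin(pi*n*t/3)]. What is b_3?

b_3 = 1/3 ∫_{-3}^{3} g(t) sin(pi*t) dt.
g is odd and sin(pi*t) is odd, so the integrand is even and b_3 = 2/3 ∫_0^{3} g(t) sin(pi*t) dt.
Integrating by parts three times (tabular method), an antiderivative of (-2*t**3) sin(pi*t) is 2*t**3*cos(pi*t)/pi - 6*t**2*sin(pi*t)/pi**2 - 12*t*cos(pi*t)/pi**3 + 12*sin(pi*t)/pi**4; evaluating from 0 to 3: ∫_{0}^{3} (-2*t**3) sin(pi*t) dt = (-54/pi + 36/pi**3) - (0) = -54/pi + 36/pi**3.
Hence b_3 = (2/3)·(-54/pi + 36/pi**3) = -36/pi + 24/pi**3.

-36/pi + 24/pi**3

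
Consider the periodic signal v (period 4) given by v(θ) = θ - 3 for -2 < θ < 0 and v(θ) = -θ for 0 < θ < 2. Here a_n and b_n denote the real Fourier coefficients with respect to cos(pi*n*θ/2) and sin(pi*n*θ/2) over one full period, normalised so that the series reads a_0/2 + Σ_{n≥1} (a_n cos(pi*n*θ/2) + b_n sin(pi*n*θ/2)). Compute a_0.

-5

a_0 = 1/2 ∫_{-2}^{2} v(θ) dθ = 1/2 · (-10) = -5.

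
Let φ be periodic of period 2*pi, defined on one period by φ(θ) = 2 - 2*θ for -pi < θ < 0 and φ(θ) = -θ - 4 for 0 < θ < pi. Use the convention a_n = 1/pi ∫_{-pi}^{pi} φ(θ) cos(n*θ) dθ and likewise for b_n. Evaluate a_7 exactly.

a_7 = 1/pi ∫_{-pi}^{pi} φ(θ) cos(7*θ) dθ.
Split the integral at the breakpoints.
Integrating by parts (boundary term plus one more integral), an antiderivative of (2 - 2*θ) cos(7*θ) is -2*θ*sin(7*θ)/7 + 2*sin(7*θ)/7 - 2*cos(7*θ)/49; evaluating from -pi to 0: ∫_{-pi}^{0} (2 - 2*θ) cos(7*θ) dθ = (-2/49) - (2/49) = -4/49.
Integrating by parts (boundary term plus one more integral), an antiderivative of (-θ - 4) cos(7*θ) is -θ*sin(7*θ)/7 - 4*sin(7*θ)/7 - cos(7*θ)/49; evaluating from 0 to pi: ∫_{0}^{pi} (-θ - 4) cos(7*θ) dθ = (1/49) - (-1/49) = 2/49.
Summing the pieces and multiplying by (1/pi) gives a_7 = -2/(49*pi).

-2/(49*pi)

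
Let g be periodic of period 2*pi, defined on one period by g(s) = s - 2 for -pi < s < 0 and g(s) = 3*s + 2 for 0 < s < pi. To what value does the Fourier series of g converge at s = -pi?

s = -pi differs from s = pi by -1 full period(s), and the series is 2*pi-periodic.
At s = pi the one-sided limits are g(pi^-) = 2 + 3*pi and g(pi^+) = -pi - 2.
By Dirichlet's theorem the series converges to their average, [(2 + 3*pi) + (-pi - 2)]/2 = pi.

pi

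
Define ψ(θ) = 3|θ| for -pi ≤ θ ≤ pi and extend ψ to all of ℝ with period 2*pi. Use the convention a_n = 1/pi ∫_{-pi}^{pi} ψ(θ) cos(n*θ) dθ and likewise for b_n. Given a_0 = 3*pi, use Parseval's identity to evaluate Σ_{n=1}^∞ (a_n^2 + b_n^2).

Parseval: a_0^2/2 + Σ_{n≥1} (a_n^2+b_n^2) = 1/pi ∫_{-pi}^{pi} ψ(θ)^2 dθ = 6*pi**2.
Subtract a_0^2/2 = 9*pi**2/2: Σ (a_n^2+b_n^2) = 3*pi**2/2.

3*pi**2/2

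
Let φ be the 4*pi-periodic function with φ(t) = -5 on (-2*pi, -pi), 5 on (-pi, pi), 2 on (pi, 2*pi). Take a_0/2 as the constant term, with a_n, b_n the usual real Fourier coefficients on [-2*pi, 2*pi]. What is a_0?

7/2

a_0 = (1/(2*pi)) ∫_{-2*pi}^{2*pi} φ(t) dt = (1/(2*pi)) · (7*pi) = 7/2.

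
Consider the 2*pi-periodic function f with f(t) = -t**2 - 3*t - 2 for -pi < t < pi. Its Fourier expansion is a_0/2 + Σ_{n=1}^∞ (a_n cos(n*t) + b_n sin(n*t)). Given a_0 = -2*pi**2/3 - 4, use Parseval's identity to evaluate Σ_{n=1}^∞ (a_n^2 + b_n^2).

pi**2*(8*pi**2/45 + 6)

Parseval: a_0^2/2 + Σ_{n≥1} (a_n^2+b_n^2) = 1/pi ∫_{-pi}^{pi} f(t)^2 dt = 8 + 2*pi**4/5 + 26*pi**2/3.
Subtract a_0^2/2 = 2*(6 + pi**2)**2/9: Σ (a_n^2+b_n^2) = pi**2*(8*pi**2/45 + 6).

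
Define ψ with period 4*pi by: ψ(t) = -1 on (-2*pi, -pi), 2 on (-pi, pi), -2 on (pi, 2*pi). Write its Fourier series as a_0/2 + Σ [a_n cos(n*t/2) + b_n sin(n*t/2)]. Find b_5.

-1/(5*pi)

b_5 = (1/(2*pi)) ∫_{-2*pi}^{2*pi} ψ(t) sin(5*t/2) dt.
Split the integral at the breakpoints.
Directly, an antiderivative of (-1) sin(5*t/2) is 2*cos(5*t/2)/5; evaluating from -2*pi to -pi: ∫_{-2*pi}^{-pi} (-1) sin(5*t/2) dt = (0) - (-2/5) = 2/5.
Directly, an antiderivative of (2) sin(5*t/2) is -4*cos(5*t/2)/5; evaluating from -pi to pi: ∫_{-pi}^{pi} (2) sin(5*t/2) dt = (0) - (0) = 0.
Directly, an antiderivative of (-2) sin(5*t/2) is 4*cos(5*t/2)/5; evaluating from pi to 2*pi: ∫_{pi}^{2*pi} (-2) sin(5*t/2) dt = (-4/5) - (0) = -4/5.
Summing the pieces and multiplying by (1/(2*pi)) gives b_5 = -1/(5*pi).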